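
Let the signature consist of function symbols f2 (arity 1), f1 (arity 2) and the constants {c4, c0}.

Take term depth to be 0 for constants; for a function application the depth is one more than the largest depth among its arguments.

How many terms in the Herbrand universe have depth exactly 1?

6

Let N_k count ground terms of depth at most k. Each non-constant term of depth ≤ k is some function symbol applied to depth-≤(k−1) arguments, giving N_k = 2 + N_{k-1} + N_{k-1}^2.
N_0 = 2
N_1 = 2 + 2 + 2^2 = 8
Terms of depth exactly 1: N_1 − N_0 = 8 − 2 = 6.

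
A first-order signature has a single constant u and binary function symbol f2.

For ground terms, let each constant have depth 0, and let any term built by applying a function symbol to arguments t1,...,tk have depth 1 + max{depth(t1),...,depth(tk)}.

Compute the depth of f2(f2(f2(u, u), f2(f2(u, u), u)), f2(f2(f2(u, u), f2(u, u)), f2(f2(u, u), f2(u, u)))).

4

depth(f2(u, u)) = 1 + max(0, 0) = 1
depth(f2(f2(u, u), u)) = 1 + max(1, 0) = 2
depth(f2(f2(u, u), f2(f2(u, u), u))) = 1 + max(1, 2) = 3
depth(f2(f2(u, u), f2(u, u))) = 1 + max(1, 1) = 2
depth(f2(f2(f2(u, u), f2(u, u)), f2(f2(u, u), f2(u, u)))) = 1 + max(2, 2) = 3
depth(f2(f2(f2(u, u), f2(f2(u, u), u)), f2(f2(f2(u, u), f2(u, u)), f2(f2(u, u), f2(u, u))))) = 1 + max(3, 3) = 4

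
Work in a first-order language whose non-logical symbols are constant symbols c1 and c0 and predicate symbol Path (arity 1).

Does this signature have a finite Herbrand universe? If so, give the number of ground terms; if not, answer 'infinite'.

2

There are no function symbols, so every ground term is one of the 2 constants.
The Herbrand universe is {c1, c0}, which is finite with 2 elements.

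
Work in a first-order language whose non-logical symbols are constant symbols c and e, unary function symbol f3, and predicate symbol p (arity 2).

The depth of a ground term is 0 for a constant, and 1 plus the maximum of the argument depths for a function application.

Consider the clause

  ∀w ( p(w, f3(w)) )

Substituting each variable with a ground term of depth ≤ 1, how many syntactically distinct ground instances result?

Ground terms of depth ≤ 1:
  Write N_k for the number of ground terms of depth ≤ k. A term of depth ≤ k is either a constant or a function symbol applied to arguments of depth ≤ k−1, so N_k = 2 + N_{k-1}.
  N_0 = 2
  N_1 = 2 + 2 = 4
  Explicitly: c, e, f3(c), f3(e).
So there are 4 ground terms available for substitution.
The variable w ranges independently over the available ground terms, and distinct assignments produce distinct instances.
Number of ground instances = 4.

4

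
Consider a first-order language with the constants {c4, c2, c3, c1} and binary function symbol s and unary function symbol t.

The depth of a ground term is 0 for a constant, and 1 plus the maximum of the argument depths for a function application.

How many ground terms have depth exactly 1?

20

Write N_k for the number of ground terms of depth ≤ k. A term of depth ≤ k is either a constant or a function symbol applied to arguments of depth ≤ k−1, so N_k = 4 + N_{k-1}^2 + N_{k-1}.
N_0 = 4
N_1 = 4 + 4^2 + 4 = 24
Terms of depth exactly 1: N_1 − N_0 = 24 − 4 = 20.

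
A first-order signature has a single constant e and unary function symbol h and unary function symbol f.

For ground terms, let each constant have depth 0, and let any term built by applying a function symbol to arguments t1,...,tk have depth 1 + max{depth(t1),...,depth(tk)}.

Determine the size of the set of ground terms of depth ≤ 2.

7

Write N_k for the number of ground terms of depth ≤ k. A term of depth ≤ k is either a constant or a function symbol applied to arguments of depth ≤ k−1, so N_k = 1 + N_{k-1} + N_{k-1}.
N_0 = 1
N_1 = 1 + 1 + 1 = 3
N_2 = 1 + 3 + 3 = 7
Explicitly: e, h(e), h(h(e)), h(f(e)), f(e), f(h(e)), f(f(e)).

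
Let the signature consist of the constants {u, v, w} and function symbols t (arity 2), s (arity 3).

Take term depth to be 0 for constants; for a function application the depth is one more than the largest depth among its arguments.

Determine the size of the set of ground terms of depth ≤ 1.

Let N_k count ground terms of depth at most k. Each non-constant term of depth ≤ k is some function symbol applied to depth-≤(k−1) arguments, giving N_k = 3 + N_{k-1}^2 + N_{k-1}^3.
N_0 = 3
N_1 = 3 + 3^2 + 3^3 = 39

39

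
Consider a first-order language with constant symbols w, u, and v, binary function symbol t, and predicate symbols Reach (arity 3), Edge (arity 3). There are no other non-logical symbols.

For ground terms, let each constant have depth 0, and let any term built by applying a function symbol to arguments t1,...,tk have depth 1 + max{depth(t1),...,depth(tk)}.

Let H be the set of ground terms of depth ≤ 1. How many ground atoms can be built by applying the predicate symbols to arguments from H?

3456

First count ground terms of depth ≤ 1.
If N_k denotes the number of depth-≤k ground terms, the 3 constants give N_0 = 3, and each function symbol of arity r contributes N_{k-1}^r new terms at level k: N_k = 3 + N_{k-1}^2.
N_0 = 3
N_1 = 3 + 3^2 = 12
Explicitly: w, u, v, t(w, w), t(w, u), t(w, v), t(u, w), t(u, u), t(u, v), t(v, w), t(v, u), t(v, v).
So |H| = 12.
For each predicate symbol, the number of ground atoms is |H| raised to its arity; summing:
  Reach: 12^3 = 1728;  Edge: 12^3 = 1728
Total ground atoms: 1728 + 1728 = 3456.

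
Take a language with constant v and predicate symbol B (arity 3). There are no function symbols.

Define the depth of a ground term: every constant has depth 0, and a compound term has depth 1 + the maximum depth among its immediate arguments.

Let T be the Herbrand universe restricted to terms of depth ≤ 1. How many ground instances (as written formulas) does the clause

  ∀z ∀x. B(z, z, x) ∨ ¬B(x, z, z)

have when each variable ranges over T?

Ground terms of depth ≤ 1:
  With no function symbols every ground term is a constant, so there is exactly 1 ground term at every depth bound.
  N_0 = 1
  N_1 = 1
So there is exactly 1 ground term available for substitution.
There are 2 variables to instantiate (z, x), each occurring in at least one literal, so different choices give different ground instances.
Number of ground instances = 1^2 = 1.

1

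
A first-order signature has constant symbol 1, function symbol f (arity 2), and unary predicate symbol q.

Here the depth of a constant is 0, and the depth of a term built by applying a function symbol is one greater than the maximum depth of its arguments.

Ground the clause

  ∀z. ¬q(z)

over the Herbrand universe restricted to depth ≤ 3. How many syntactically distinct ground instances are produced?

26

Ground terms of depth ≤ 3:
  If N_k denotes the number of depth-≤k ground terms, the 1 constant gives N_0 = 1, and each function symbol of arity r contributes N_{k-1}^r new terms at level k: N_k = 1 + N_{k-1}^2.
  N_0 = 1
  N_1 = 1 + 1^2 = 2
  N_2 = 1 + 2^2 = 5
  N_3 = 1 + 5^2 = 26
So there are 26 ground terms available for substitution.
The body mentions the single quantified variable z; since ground terms form a free algebra, no two substitutions collapse to the same formula.
Number of ground instances = 26.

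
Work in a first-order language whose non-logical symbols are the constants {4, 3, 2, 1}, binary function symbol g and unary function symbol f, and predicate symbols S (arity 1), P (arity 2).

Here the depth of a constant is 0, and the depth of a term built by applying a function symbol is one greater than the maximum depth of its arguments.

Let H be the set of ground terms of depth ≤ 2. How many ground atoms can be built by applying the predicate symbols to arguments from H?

365420

First count ground terms of depth ≤ 2.
Count level by level. With function symbols g/2, f/1, the terms of depth ≤ k are the 4 constants together with each function applied to depth-≤(k−1) tuples, so N_k = 4 + N_{k-1}^2 + N_{k-1}.
N_0 = 4
N_1 = 4 + 4^2 + 4 = 24
N_2 = 4 + 24^2 + 24 = 604
So |H| = 604.
A ground atom is a predicate applied to a tuple of terms from H, so the count is the sum over predicates of |H|^arity:
  S: 604;  P: 604^2 = 364816
Total ground atoms: 604 + 364816 = 365420.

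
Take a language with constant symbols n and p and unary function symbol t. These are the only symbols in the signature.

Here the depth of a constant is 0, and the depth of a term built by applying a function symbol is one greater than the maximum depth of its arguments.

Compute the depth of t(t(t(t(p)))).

4

depth(t(p)) = 1 + depth(p) = 1 + 0 = 1
depth(t(t(p))) = 1 + depth(t(p)) = 1 + 1 = 2
depth(t(t(t(p)))) = 1 + depth(t(t(p))) = 1 + 2 = 3
depth(t(t(t(t(p))))) = 1 + depth(t(t(t(p)))) = 1 + 3 = 4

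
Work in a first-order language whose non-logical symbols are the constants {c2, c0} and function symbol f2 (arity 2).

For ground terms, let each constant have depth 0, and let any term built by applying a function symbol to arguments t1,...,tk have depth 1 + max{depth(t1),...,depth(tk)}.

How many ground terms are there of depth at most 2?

38

Write N_k for the number of ground terms of depth ≤ k. A term of depth ≤ k is either a constant or a function symbol applied to arguments of depth ≤ k−1, so N_k = 2 + N_{k-1}^2.
N_0 = 2
N_1 = 2 + 2^2 = 6
N_2 = 2 + 6^2 = 38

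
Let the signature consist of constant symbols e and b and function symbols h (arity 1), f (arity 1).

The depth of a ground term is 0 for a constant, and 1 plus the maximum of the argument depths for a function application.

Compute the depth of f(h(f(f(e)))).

4

depth(f(e)) = 1 + depth(e) = 1 + 0 = 1
depth(f(f(e))) = 1 + depth(f(e)) = 1 + 1 = 2
depth(h(f(f(e)))) = 1 + depth(f(f(e))) = 1 + 2 = 3
depth(f(h(f(f(e))))) = 1 + depth(h(f(f(e)))) = 1 + 3 = 4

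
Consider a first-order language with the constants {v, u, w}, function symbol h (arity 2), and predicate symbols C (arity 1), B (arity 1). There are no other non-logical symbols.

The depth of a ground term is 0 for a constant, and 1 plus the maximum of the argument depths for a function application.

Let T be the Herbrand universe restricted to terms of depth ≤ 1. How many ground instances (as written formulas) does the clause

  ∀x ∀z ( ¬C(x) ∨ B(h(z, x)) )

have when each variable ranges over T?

144

Ground terms of depth ≤ 1:
  Let N_k = |{terms of depth ≤ k}|. Then N_0 = 3 and N_k = 3 + N_{k-1}^2 for k ≥ 1 (one summand per function symbol, arity giving the exponent).
  N_0 = 3
  N_1 = 3 + 3^2 = 12
So there are 12 ground terms available for substitution.
The clause has 2 distinct variables (x, z), each appearing in the body. In the free term algebra distinct substitutions yield syntactically distinct ground instances.
Number of ground instances = 12^2 = 144.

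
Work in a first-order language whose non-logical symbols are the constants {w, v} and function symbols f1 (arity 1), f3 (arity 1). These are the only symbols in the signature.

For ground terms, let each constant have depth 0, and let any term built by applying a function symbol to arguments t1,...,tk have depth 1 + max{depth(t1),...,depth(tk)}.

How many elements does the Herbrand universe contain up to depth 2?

14

Let N_k count ground terms of depth at most k. Each non-constant term of depth ≤ k is some function symbol applied to depth-≤(k−1) arguments, giving N_k = 2 + N_{k-1} + N_{k-1}.
N_0 = 2
N_1 = 2 + 2 + 2 = 6
N_2 = 2 + 6 + 6 = 14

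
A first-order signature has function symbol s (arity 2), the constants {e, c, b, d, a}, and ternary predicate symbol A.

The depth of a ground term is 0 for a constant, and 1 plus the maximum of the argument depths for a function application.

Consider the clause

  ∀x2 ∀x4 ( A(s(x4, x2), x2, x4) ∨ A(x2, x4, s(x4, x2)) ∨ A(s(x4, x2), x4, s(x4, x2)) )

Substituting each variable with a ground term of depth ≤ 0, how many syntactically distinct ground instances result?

25

Ground terms of depth ≤ 0:
  Write N_k for the number of ground terms of depth ≤ k. A term of depth ≤ k is either a constant or a function symbol applied to arguments of depth ≤ k−1, so N_k = 5 + N_{k-1}^2.
  N_0 = 5
  Explicitly: e, c, b, d, a.
So there are 5 ground terms available for substitution.
Each of x2, x4 ranges independently over the available ground terms, and distinct assignments produce distinct instances.
Number of ground instances = 5^2 = 25.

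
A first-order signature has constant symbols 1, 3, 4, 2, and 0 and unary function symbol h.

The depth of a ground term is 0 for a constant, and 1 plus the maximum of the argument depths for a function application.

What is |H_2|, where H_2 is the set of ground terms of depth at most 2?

Let N_k count ground terms of depth at most k. Each non-constant term of depth ≤ k is some function symbol applied to depth-≤(k−1) arguments, giving N_k = 5 + N_{k-1}.
N_0 = 5
N_1 = 5 + 5 = 10
N_2 = 5 + 10 = 15

15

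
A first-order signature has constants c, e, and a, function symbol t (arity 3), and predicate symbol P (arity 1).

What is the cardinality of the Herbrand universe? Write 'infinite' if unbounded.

The signature has at least one function symbol (t, arity 3) and at least one constant (c).
Iterating t gives infinitely many distinct ground terms: c, t(c, c, c), t(t(c, c, c), t(c, c, c), t(c, c, c)), ...
So the Herbrand universe is infinite.

infinite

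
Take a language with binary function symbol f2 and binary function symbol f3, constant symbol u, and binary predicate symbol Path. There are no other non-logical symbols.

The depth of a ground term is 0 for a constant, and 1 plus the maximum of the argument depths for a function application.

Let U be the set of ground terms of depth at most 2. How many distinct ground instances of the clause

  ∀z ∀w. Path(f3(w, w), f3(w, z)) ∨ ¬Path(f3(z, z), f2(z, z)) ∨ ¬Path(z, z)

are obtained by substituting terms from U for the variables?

Ground terms of depth ≤ 2:
  Write N_k for the number of ground terms of depth ≤ k. A term of depth ≤ k is either a constant or a function symbol applied to arguments of depth ≤ k−1, so N_k = 1 + N_{k-1}^2 + N_{k-1}^2.
  N_0 = 1
  N_1 = 1 + 1^2 + 1^2 = 3
  N_2 = 1 + 3^2 + 3^2 = 19
So there are 19 ground terms available for substitution.
Each of z, w ranges independently over the available ground terms, and distinct assignments produce distinct instances.
Number of ground instances = 19^2 = 361.

361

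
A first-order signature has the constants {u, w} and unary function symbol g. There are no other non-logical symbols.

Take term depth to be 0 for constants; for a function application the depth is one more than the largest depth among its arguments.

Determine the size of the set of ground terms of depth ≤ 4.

10

Count level by level. With function symbols g/1, the terms of depth ≤ k are the 2 constants together with each function applied to depth-≤(k−1) tuples, so N_k = 2 + N_{k-1}.
N_0 = 2
N_1 = 2 + 2 = 4
N_2 = 2 + 4 = 6
N_3 = 2 + 6 = 8
N_4 = 2 + 8 = 10
Explicitly: u, w, g(u), g(w), g(g(u)), g(g(w)), g(g(g(u))), g(g(g(w))), g(g(g(g(u)))), g(g(g(g(w)))).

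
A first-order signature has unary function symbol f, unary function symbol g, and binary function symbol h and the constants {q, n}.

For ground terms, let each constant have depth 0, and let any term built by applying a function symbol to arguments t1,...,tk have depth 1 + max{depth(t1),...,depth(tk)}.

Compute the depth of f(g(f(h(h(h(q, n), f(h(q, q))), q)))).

7

depth(h(q, n)) = 1 + max(0, 0) = 1
depth(h(q, q)) = 1 + max(0, 0) = 1
depth(f(h(q, q))) = 1 + depth(h(q, q)) = 1 + 1 = 2
depth(h(h(q, n), f(h(q, q)))) = 1 + max(1, 2) = 3
depth(h(h(h(q, n), f(h(q, q))), q)) = 1 + max(3, 0) = 4
depth(f(h(h(h(q, n), f(h(q, q))), q))) = 1 + depth(h(h(h(q, n), f(h(q, q))), q)) = 1 + 4 = 5
depth(g(f(h(h(h(q, n), f(h(q, q))), q)))) = 1 + depth(f(h(h(h(q, n), f(h(q, q))), q))) = 1 + 5 = 6
depth(f(g(f(h(h(h(q, n), f(h(q, q))), q))))) = 1 + depth(g(f(h(h(h(q, n), f(h(q, q))), q)))) = 1 + 6 = 7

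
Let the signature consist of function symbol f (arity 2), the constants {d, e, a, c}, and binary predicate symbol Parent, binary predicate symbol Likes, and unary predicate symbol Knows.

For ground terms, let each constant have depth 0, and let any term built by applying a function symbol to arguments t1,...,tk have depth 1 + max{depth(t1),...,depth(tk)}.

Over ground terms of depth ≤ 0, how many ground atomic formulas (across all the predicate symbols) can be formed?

36

First count ground terms of depth ≤ 0.
Count level by level. With function symbols f/2, the terms of depth ≤ k are the 4 constants together with each function applied to depth-≤(k−1) tuples, so N_k = 4 + N_{k-1}^2.
N_0 = 4
Explicitly: d, e, a, c.
So |H| = 4.
Ground atoms are formed by filling each argument slot of a predicate with a term from H, so an r-ary predicate gives |H|^r atoms:
  Parent: 4^2 = 16;  Likes: 4^2 = 16;  Knows: 4
Total ground atoms: 16 + 16 + 4 = 36.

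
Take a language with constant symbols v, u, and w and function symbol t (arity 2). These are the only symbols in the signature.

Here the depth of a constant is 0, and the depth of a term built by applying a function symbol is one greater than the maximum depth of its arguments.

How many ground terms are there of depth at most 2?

147

Write N_k for the number of ground terms of depth ≤ k. A term of depth ≤ k is either a constant or a function symbol applied to arguments of depth ≤ k−1, so N_k = 3 + N_{k-1}^2.
N_0 = 3
N_1 = 3 + 3^2 = 12
N_2 = 3 + 12^2 = 147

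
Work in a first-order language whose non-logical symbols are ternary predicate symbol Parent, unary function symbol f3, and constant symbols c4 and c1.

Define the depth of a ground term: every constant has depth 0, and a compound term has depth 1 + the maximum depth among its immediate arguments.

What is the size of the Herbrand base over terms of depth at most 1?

64

First count ground terms of depth ≤ 1.
If N_k denotes the number of depth-≤k ground terms, the 2 constants give N_0 = 2, and each function symbol of arity r contributes N_{k-1}^r new terms at level k: N_k = 2 + N_{k-1}.
N_0 = 2
N_1 = 2 + 2 = 4
Explicitly: c4, c1, f3(c4), f3(c1).
So |H| = 4.
Each predicate of arity r yields |H|^r ground atoms (one per choice of an r-tuple from H):
  Parent: 4^3 = 64
Total ground atoms: 64.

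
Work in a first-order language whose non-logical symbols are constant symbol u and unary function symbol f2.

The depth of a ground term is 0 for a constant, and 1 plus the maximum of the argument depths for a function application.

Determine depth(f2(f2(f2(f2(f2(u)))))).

depth(f2(u)) = 1 + depth(u) = 1 + 0 = 1
depth(f2(f2(u))) = 1 + depth(f2(u)) = 1 + 1 = 2
depth(f2(f2(f2(u)))) = 1 + depth(f2(f2(u))) = 1 + 2 = 3
depth(f2(f2(f2(f2(u))))) = 1 + depth(f2(f2(f2(u)))) = 1 + 3 = 4
depth(f2(f2(f2(f2(f2(u)))))) = 1 + depth(f2(f2(f2(f2(u))))) = 1 + 4 = 5

5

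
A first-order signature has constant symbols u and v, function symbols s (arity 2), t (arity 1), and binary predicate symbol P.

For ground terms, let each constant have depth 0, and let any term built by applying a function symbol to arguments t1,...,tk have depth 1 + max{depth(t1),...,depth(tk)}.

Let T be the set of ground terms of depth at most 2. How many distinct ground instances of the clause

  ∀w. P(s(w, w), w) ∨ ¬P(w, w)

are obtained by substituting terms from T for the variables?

74

Ground terms of depth ≤ 2:
  Let N_k = |{terms of depth ≤ k}|. Then N_0 = 2 and N_k = 2 + N_{k-1}^2 + N_{k-1} for k ≥ 1 (one summand per function symbol, arity giving the exponent).
  N_0 = 2
  N_1 = 2 + 2^2 + 2 = 8
  N_2 = 2 + 8^2 + 8 = 74
So there are 74 ground terms available for substitution.
There is 1 variable to instantiate (w),  occurring in at least one literal, so different choices give different ground instances.
Number of ground instances = 74.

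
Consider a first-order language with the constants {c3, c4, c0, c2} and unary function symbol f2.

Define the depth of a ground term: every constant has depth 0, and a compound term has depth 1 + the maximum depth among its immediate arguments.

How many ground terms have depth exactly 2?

Count level by level. With function symbols f2/1, the terms of depth ≤ k are the 4 constants together with each function applied to depth-≤(k−1) tuples, so N_k = 4 + N_{k-1}.
N_0 = 4
N_1 = 4 + 4 = 8
N_2 = 4 + 8 = 12
Terms of depth exactly 2: N_2 − N_1 = 12 − 8 = 4.

4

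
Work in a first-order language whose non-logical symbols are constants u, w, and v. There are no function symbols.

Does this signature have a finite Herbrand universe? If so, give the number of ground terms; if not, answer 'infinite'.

3

There are no function symbols, so every ground term is one of the 3 constants.
The Herbrand universe is {u, w, v}, which is finite with 3 elements.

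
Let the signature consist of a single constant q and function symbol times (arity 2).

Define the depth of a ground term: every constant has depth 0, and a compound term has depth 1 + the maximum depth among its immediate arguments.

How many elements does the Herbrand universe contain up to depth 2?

Write N_k for the number of ground terms of depth ≤ k. A term of depth ≤ k is either a constant or a function symbol applied to arguments of depth ≤ k−1, so N_k = 1 + N_{k-1}^2.
N_0 = 1
N_1 = 1 + 1^2 = 2
N_2 = 1 + 2^2 = 5

5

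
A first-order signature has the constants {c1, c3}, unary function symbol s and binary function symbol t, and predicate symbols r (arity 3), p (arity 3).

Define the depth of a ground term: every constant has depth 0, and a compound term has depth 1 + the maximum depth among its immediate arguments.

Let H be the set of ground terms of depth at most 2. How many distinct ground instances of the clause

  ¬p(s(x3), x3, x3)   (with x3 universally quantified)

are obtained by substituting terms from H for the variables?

Ground terms of depth ≤ 2:
  Write N_k for the number of ground terms of depth ≤ k. A term of depth ≤ k is either a constant or a function symbol applied to arguments of depth ≤ k−1, so N_k = 2 + N_{k-1} + N_{k-1}^2.
  N_0 = 2
  N_1 = 2 + 2 + 2^2 = 8
  N_2 = 2 + 8 + 8^2 = 74
So there are 74 ground terms available for substitution.
The variable x3 ranges independently over the available ground terms, and distinct assignments produce distinct instances.
Number of ground instances = 74.

74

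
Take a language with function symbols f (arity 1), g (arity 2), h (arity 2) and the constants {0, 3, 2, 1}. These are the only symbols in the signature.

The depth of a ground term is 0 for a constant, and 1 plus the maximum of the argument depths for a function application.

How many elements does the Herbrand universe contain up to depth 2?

Count level by level. With function symbols f/1, g/2, h/2, the terms of depth ≤ k are the 4 constants together with each function applied to depth-≤(k−1) tuples, so N_k = 4 + N_{k-1} + N_{k-1}^2 + N_{k-1}^2.
N_0 = 4
N_1 = 4 + 4 + 4^2 + 4^2 = 40
N_2 = 4 + 40 + 40^2 + 40^2 = 3244

3244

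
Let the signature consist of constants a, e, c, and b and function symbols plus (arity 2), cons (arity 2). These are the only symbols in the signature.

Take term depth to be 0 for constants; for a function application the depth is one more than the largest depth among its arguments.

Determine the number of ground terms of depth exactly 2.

2560

Let N_k = |{terms of depth ≤ k}|. Then N_0 = 4 and N_k = 4 + N_{k-1}^2 + N_{k-1}^2 for k ≥ 1 (one summand per function symbol, arity giving the exponent).
N_0 = 4
N_1 = 4 + 4^2 + 4^2 = 36
N_2 = 4 + 36^2 + 36^2 = 2596
Terms of depth exactly 2: N_2 − N_1 = 2596 − 36 = 2560.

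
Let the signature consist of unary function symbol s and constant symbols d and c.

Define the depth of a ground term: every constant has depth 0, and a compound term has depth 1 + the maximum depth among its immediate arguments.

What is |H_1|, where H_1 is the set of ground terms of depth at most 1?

Let N_k count ground terms of depth at most k. Each non-constant term of depth ≤ k is some function symbol applied to depth-≤(k−1) arguments, giving N_k = 2 + N_{k-1}.
N_0 = 2
N_1 = 2 + 2 = 4
Explicitly: d, c, s(d), s(c).

4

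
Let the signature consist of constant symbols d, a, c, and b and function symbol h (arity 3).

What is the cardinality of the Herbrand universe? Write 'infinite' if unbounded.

The signature has at least one function symbol (h, arity 3) and at least one constant (d).
Iterating h gives infinitely many distinct ground terms: d, h(d, d, d), h(h(d, d, d), h(d, d, d), h(d, d, d)), ...
So the Herbrand universe is infinite.

infinite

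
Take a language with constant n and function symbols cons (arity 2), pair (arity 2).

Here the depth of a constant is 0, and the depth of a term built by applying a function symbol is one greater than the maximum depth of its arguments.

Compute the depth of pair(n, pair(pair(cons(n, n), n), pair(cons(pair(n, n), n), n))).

depth(cons(n, n)) = 1 + max(0, 0) = 1
depth(pair(cons(n, n), n)) = 1 + max(1, 0) = 2
depth(pair(n, n)) = 1 + max(0, 0) = 1
depth(cons(pair(n, n), n)) = 1 + max(1, 0) = 2
depth(pair(cons(pair(n, n), n), n)) = 1 + max(2, 0) = 3
depth(pair(pair(cons(n, n), n), pair(cons(pair(n, n), n), n))) = 1 + max(2, 3) = 4
depth(pair(n, pair(pair(cons(n, n), n), pair(cons(pair(n, n), n), n)))) = 1 + max(0, 4) = 5

5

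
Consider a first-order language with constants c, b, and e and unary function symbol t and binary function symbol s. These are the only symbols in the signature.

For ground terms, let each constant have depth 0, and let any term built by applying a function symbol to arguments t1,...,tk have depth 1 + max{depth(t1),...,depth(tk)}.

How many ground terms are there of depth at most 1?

15

Count level by level. With function symbols t/1, s/2, the terms of depth ≤ k are the 3 constants together with each function applied to depth-≤(k−1) tuples, so N_k = 3 + N_{k-1} + N_{k-1}^2.
N_0 = 3
N_1 = 3 + 3 + 3^2 = 15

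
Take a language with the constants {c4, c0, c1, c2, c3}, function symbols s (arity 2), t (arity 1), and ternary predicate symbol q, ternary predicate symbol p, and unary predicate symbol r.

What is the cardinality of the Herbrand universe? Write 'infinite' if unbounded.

infinite

The signature has at least one function symbol (s, arity 2) and at least one constant (c4).
Iterating s gives infinitely many distinct ground terms: c4, s(c4, c4), s(s(c4, c4), s(c4, c4)), ...
So the Herbrand universe is infinite.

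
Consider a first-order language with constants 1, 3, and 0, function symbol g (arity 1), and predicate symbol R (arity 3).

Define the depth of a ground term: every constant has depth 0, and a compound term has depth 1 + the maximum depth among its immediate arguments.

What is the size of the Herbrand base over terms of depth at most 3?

1728

First count ground terms of depth ≤ 3.
If N_k denotes the number of depth-≤k ground terms, the 3 constants give N_0 = 3, and each function symbol of arity r contributes N_{k-1}^r new terms at level k: N_k = 3 + N_{k-1}.
N_0 = 3
N_1 = 3 + 3 = 6
N_2 = 3 + 6 = 9
N_3 = 3 + 9 = 12
Explicitly: 1, 3, 0, g(1), g(3), g(0), g(g(1)), g(g(3)), g(g(0)), g(g(g(1))), g(g(g(3))), g(g(g(0))).
So |H| = 12.
A ground atom is a predicate applied to a tuple of terms from H, so the count is the sum over predicates of |H|^arity:
  R: 12^3 = 1728
Total ground atoms: 1728.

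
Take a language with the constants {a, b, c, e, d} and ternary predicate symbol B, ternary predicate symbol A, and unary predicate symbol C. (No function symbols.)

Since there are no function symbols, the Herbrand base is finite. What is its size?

255

With no function symbols, the Herbrand universe is just the 5 constants.
Ground atoms per predicate: B: 5^3 = 125, A: 5^3 = 125, C: 5.
Herbrand base size = 125 + 125 + 5 = 255.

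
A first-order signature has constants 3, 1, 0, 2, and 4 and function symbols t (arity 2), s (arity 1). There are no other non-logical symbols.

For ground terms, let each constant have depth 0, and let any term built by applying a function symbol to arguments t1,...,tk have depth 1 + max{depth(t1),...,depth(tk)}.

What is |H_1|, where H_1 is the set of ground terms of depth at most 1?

35

Let N_k count ground terms of depth at most k. Each non-constant term of depth ≤ k is some function symbol applied to depth-≤(k−1) arguments, giving N_k = 5 + N_{k-1}^2 + N_{k-1}.
N_0 = 5
N_1 = 5 + 5^2 + 5 = 35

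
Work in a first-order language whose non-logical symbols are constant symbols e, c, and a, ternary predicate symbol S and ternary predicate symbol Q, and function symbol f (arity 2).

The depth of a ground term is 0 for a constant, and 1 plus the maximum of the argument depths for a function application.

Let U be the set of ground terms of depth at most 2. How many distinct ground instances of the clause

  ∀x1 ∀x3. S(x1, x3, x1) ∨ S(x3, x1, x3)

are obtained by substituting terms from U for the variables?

Ground terms of depth ≤ 2:
  Write N_k for the number of ground terms of depth ≤ k. A term of depth ≤ k is either a constant or a function symbol applied to arguments of depth ≤ k−1, so N_k = 3 + N_{k-1}^2.
  N_0 = 3
  N_1 = 3 + 3^2 = 12
  N_2 = 3 + 12^2 = 147
So there are 147 ground terms available for substitution.
Each of x1, x3 ranges independently over the available ground terms, and distinct assignments produce distinct instances.
Number of ground instances = 147^2 = 21609.

21609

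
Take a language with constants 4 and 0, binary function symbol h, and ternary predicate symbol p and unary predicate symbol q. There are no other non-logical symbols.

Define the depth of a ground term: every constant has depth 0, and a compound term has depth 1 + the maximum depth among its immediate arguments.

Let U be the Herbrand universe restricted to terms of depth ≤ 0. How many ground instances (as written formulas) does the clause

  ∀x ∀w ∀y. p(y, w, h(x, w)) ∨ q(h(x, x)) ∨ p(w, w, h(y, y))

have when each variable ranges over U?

Ground terms of depth ≤ 0:
  Let N_k count ground terms of depth at most k. Each non-constant term of depth ≤ k is some function symbol applied to depth-≤(k−1) arguments, giving N_k = 2 + N_{k-1}^2.
  N_0 = 2
So there are 2 ground terms available for substitution.
The body mentions every one of the 3 quantified variables; since ground terms form a free algebra, no two substitutions collapse to the same formula.
Number of ground instances = 2^3 = 8.

8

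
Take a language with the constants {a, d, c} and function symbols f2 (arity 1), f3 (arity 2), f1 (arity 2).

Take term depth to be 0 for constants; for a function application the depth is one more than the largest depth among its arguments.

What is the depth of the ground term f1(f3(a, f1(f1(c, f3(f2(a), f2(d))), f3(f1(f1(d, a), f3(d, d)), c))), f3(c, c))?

6

depth(f2(a)) = 1 + depth(a) = 1 + 0 = 1
depth(f2(d)) = 1 + depth(d) = 1 + 0 = 1
depth(f3(f2(a), f2(d))) = 1 + max(1, 1) = 2
depth(f1(c, f3(f2(a), f2(d)))) = 1 + max(0, 2) = 3
depth(f1(d, a)) = 1 + max(0, 0) = 1
depth(f3(d, d)) = 1 + max(0, 0) = 1
depth(f1(f1(d, a), f3(d, d))) = 1 + max(1, 1) = 2
depth(f3(f1(f1(d, a), f3(d, d)), c)) = 1 + max(2, 0) = 3
depth(f1(f1(c, f3(f2(a), f2(d))), f3(f1(f1(d, a), f3(d, d)), c))) = 1 + max(3, 3) = 4
depth(f3(a, f1(f1(c, f3(f2(a), f2(d))), f3(f1(f1(d, a), f3(d, d)), c)))) = 1 + max(0, 4) = 5
depth(f3(c, c)) = 1 + max(0, 0) = 1
depth(f1(f3(a, f1(f1(c, f3(f2(a), f2(d))), f3(f1(f1(d, a), f3(d, d)), c))), f3(c, c))) = 1 + max(5, 1) = 6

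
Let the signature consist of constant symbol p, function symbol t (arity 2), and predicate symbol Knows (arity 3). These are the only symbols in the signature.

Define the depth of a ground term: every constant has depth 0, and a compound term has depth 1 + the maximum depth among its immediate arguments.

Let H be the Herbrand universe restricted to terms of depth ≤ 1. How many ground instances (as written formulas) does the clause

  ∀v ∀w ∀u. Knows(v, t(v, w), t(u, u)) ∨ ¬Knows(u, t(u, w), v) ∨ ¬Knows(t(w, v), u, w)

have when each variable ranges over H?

8

Ground terms of depth ≤ 1:
  Count level by level. With function symbols t/2, the terms of depth ≤ k are the 1 constant together with each function applied to depth-≤(k−1) tuples, so N_k = 1 + N_{k-1}^2.
  N_0 = 1
  N_1 = 1 + 1^2 = 2
  Explicitly: p, t(p, p).
So there are 2 ground terms available for substitution.
There are 3 variables to instantiate (v, w, u), each occurring in at least one literal, so different choices give different ground instances.
Number of ground instances = 2^3 = 8.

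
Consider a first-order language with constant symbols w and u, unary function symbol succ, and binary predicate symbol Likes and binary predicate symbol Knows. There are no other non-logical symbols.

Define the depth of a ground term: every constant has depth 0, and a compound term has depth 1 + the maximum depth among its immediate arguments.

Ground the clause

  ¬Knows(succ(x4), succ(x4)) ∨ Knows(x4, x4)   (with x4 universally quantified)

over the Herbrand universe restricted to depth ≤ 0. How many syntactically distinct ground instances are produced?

2

Ground terms of depth ≤ 0:
  Let N_k = |{terms of depth ≤ k}|. Then N_0 = 2 and N_k = 2 + N_{k-1} for k ≥ 1 (one summand per function symbol, arity giving the exponent).
  N_0 = 2
  Explicitly: w, u.
So there are 2 ground terms available for substitution.
The body mentions the single quantified variable x4; since ground terms form a free algebra, no two substitutions collapse to the same formula.
Number of ground instances = 2.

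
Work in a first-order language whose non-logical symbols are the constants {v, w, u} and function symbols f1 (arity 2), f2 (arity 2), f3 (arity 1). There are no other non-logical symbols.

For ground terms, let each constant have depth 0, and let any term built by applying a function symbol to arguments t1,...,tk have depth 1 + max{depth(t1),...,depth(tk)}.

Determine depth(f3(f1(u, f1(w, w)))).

depth(f1(w, w)) = 1 + max(0, 0) = 1
depth(f1(u, f1(w, w))) = 1 + max(0, 1) = 2
depth(f3(f1(u, f1(w, w)))) = 1 + depth(f1(u, f1(w, w))) = 1 + 2 = 3

3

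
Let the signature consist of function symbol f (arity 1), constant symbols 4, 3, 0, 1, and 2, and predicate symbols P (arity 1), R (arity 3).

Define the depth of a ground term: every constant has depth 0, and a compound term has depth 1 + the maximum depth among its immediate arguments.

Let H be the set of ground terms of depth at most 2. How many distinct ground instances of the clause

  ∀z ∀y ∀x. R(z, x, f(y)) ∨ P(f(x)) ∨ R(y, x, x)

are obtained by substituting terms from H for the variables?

Ground terms of depth ≤ 2:
  Let N_k count ground terms of depth at most k. Each non-constant term of depth ≤ k is some function symbol applied to depth-≤(k−1) arguments, giving N_k = 5 + N_{k-1}.
  N_0 = 5
  N_1 = 5 + 5 = 10
  N_2 = 5 + 10 = 15
So there are 15 ground terms available for substitution.
Each of z, y, x ranges independently over the available ground terms, and distinct assignments produce distinct instances.
Number of ground instances = 15^3 = 3375.

3375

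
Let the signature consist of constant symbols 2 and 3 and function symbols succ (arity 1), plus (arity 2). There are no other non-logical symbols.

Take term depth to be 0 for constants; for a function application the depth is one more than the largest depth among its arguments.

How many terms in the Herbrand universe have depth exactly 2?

Let N_k count ground terms of depth at most k. Each non-constant term of depth ≤ k is some function symbol applied to depth-≤(k−1) arguments, giving N_k = 2 + N_{k-1} + N_{k-1}^2.
N_0 = 2
N_1 = 2 + 2 + 2^2 = 8
N_2 = 2 + 8 + 8^2 = 74
Terms of depth exactly 2: N_2 − N_1 = 74 − 8 = 66.

66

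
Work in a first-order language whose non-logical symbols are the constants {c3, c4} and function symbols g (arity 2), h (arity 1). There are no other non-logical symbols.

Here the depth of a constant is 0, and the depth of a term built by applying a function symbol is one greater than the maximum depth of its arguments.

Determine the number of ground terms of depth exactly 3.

5478

Let N_k count ground terms of depth at most k. Each non-constant term of depth ≤ k is some function symbol applied to depth-≤(k−1) arguments, giving N_k = 2 + N_{k-1}^2 + N_{k-1}.
N_0 = 2
N_1 = 2 + 2^2 + 2 = 8
N_2 = 2 + 8^2 + 8 = 74
N_3 = 2 + 74^2 + 74 = 5552
Terms of depth exactly 3: N_3 − N_2 = 5552 − 74 = 5478.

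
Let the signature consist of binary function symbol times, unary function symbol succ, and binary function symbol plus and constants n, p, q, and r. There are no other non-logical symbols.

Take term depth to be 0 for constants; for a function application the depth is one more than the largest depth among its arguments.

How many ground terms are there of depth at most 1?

If N_k denotes the number of depth-≤k ground terms, the 4 constants give N_0 = 4, and each function symbol of arity r contributes N_{k-1}^r new terms at level k: N_k = 4 + N_{k-1}^2 + N_{k-1} + N_{k-1}^2.
N_0 = 4
N_1 = 4 + 4^2 + 4 + 4^2 = 40

40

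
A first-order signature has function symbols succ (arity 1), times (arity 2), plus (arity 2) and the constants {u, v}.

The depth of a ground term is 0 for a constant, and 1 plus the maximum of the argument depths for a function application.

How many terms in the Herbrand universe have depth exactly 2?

290

Let N_k count ground terms of depth at most k. Each non-constant term of depth ≤ k is some function symbol applied to depth-≤(k−1) arguments, giving N_k = 2 + N_{k-1} + N_{k-1}^2 + N_{k-1}^2.
N_0 = 2
N_1 = 2 + 2 + 2^2 + 2^2 = 12
N_2 = 2 + 12 + 12^2 + 12^2 = 302
Terms of depth exactly 2: N_2 − N_1 = 302 − 12 = 290.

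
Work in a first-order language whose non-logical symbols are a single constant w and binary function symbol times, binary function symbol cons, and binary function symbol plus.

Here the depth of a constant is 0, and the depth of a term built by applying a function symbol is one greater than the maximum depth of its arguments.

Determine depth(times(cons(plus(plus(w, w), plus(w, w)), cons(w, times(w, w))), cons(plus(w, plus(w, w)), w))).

4

depth(plus(w, w)) = 1 + max(0, 0) = 1
depth(plus(plus(w, w), plus(w, w))) = 1 + max(1, 1) = 2
depth(times(w, w)) = 1 + max(0, 0) = 1
depth(cons(w, times(w, w))) = 1 + max(0, 1) = 2
depth(cons(plus(plus(w, w), plus(w, w)), cons(w, times(w, w)))) = 1 + max(2, 2) = 3
depth(plus(w, plus(w, w))) = 1 + max(0, 1) = 2
depth(cons(plus(w, plus(w, w)), w)) = 1 + max(2, 0) = 3
depth(times(cons(plus(plus(w, w), plus(w, w)), cons(w, times(w, w))), cons(plus(w, plus(w, w)), w))) = 1 + max(3, 3) = 4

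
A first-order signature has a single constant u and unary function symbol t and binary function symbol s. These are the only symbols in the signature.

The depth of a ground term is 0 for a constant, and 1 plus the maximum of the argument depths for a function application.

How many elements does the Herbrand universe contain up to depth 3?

183

Write N_k for the number of ground terms of depth ≤ k. A term of depth ≤ k is either a constant or a function symbol applied to arguments of depth ≤ k−1, so N_k = 1 + N_{k-1} + N_{k-1}^2.
N_0 = 1
N_1 = 1 + 1 + 1^2 = 3
N_2 = 1 + 3 + 3^2 = 13
N_3 = 1 + 13 + 13^2 = 183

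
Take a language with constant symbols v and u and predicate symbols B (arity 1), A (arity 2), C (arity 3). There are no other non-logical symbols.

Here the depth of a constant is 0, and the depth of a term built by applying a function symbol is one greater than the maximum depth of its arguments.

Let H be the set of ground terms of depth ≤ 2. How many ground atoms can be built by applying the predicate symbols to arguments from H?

First count ground terms of depth ≤ 2.
With no function symbols every ground term is a constant, so there are exactly 2 ground terms at every depth bound.
N_0 = 2
N_1 = 2
N_2 = 2
Explicitly: v, u.
So |H| = 2.
Each predicate of arity r yields |H|^r ground atoms (one per choice of an r-tuple from H):
  B: 2;  A: 2^2 = 4;  C: 2^3 = 8
Total ground atoms: 2 + 4 + 8 = 14.

14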